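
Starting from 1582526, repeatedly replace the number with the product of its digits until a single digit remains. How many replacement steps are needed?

1582526 → 4800 → 0 (2 steps)

2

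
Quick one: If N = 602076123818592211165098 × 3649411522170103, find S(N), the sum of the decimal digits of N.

602076123818592211165098 × 3649411522170103 = 2197223543487084008135279676354972665094
Sum of its 40 digits: 183.

183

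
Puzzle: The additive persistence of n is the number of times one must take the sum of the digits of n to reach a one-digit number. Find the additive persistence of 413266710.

413266710 → 30 → 3 (2 steps)

2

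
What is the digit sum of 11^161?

761

11^161 = 461553778302516101219595780543690076578237793475384851351117346845246972842221214888488459448939298279659511273931105260323202407002439745328148634957378727907157929611
Sum of its 168 digits: 761.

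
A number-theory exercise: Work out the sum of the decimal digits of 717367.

7+1+7+3+6+7 = 31

31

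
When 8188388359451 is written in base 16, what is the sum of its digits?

8188388359451 in base 16 is 77281FABD1B.
Digit sum: 7+7+2+8+1+15+10+11+13+1+11 = 86.

86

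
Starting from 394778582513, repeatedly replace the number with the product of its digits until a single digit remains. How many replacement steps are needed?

2

394778582513 → 50803200 → 0 (2 steps)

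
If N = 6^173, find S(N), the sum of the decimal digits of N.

540

6^173 = 417029057339102790023624624168866746803805625985341227008243585672571076711401801072170474871500515735542719580204155593190106848034816
Sum of its 135 digits: 540.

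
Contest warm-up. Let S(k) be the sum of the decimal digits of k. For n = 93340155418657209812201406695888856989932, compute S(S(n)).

First digit sum: 199.
1+9+9 = 19.

19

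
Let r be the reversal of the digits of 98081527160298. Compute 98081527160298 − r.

8875354642209

Reverse of 98081527160298 is 89206172518089.
98081527160298 − 89206172518089 = 8875354642209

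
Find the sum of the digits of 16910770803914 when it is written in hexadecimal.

16910770803914 in base 16 is F61587C94CA.
Digit sum: 15+6+1+5+8+7+12+9+4+12+10 = 89.

89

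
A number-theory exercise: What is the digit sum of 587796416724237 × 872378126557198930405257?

587796416724237 × 872378126557198930405257 = 512780736818924467534649573918824113909
Sum of its 39 digits: 189.

189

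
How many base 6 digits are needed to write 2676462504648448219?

24

2676462504648448219 in base 6 is 322001304352300535230111, which has 24 digits.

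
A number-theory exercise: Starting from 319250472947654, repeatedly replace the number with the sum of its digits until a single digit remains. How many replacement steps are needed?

3

319250472947654 → 68 → 14 → 5 (3 steps)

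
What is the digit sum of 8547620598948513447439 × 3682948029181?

8547620598948513447439 × 3682948029181 = 31480442439084346402135141081717459
Sum of its 35 digits: 130.

130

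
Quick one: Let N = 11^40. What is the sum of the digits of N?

205

11^40 = 452592555681759518058893560348969204658401
Sum of its 42 digits: 205.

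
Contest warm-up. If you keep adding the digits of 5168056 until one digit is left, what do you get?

4

5+1+6+8+0+5+6 = 31
3+1 = 4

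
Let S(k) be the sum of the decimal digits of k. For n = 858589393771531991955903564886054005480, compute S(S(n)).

First digit sum: 195.
1+9+5 = 15.

15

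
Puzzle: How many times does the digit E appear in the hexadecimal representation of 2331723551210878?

1

2331723551210878 in base 16 is 848B0B1FBFD7E.
The digit E appears 1 time.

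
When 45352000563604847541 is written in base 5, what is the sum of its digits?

45352000563604847541 in base 5 is 11020420004404213230320110131.
Digit sum: 1+1+0+2+0+4+2+0+0+0+4+4+0+4+2+1+3+2+3+0+3+2+0+1+1+0+1+3+1 = 45.

45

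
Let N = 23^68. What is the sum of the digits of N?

23^68 = 395815547546888589884785370897911374203232682951121784754739562406761602882294255015821358881
Sum of its 93 digits: 448.

448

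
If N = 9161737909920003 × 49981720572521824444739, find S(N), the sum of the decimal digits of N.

177

9161737909920003 × 49981720572521824444739 = 457919424172301715617089967965384214217
Sum of its 39 digits: 177.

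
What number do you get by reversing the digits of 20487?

78402

Reversing 20487 gives 78402.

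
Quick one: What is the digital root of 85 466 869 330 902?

6

8+5+4+6+6+8+6+9+3+3+0+9+0+2 = 69
6+9 = 15
1+5 = 6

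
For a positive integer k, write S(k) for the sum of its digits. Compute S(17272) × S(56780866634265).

S(17272) = 1+7+2+7+2 = 19.
S(56780866634265) = 5+6+7+8+0+8+6+6+6+3+4+2+6+5 = 72.
19 · 72 = 1368.

1368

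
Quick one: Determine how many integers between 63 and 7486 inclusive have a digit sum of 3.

16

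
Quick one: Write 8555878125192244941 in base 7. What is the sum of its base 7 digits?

8555878125192244941 in base 7 is 21214055445461163032343.
Digit sum: 2+1+2+1+4+0+5+5+4+4+5+4+6+1+1+6+3+0+3+2+3+4+3 = 69.

69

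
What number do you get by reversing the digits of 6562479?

9742656

Reversing 6562479 gives 9742656.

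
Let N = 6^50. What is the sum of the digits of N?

6^50 = 808281277464764060643139600456536293376
Sum of its 39 digits: 171.

171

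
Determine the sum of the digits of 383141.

3+8+3+1+4+1 = 20

20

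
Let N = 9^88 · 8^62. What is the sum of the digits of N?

621

9^88 · 8^62 = 92240155018492111508585388872166622525052943577941713954591349253401961031334695968346954313977970072450280887627875950724160593075732742144
Sum of its 140 digits: 621.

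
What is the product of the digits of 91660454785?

9×1×6×6×0×4×5×4×7×8×5 = 0

0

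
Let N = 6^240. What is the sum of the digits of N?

6^240 = 5705583848348030801203046453386090952546804127746747066957954237098586932342061769413919236696480803419147381135240605582829827345837059457410322531281715153455210750720037581145637912576
Sum of its 187 digits: 801.

801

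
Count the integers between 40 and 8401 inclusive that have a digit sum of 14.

513

The integers in [40, 8401] that have a digit sum of 14: 59, 68, 77, 86, 95, 149, …, 8321, 8330.
513 qualify.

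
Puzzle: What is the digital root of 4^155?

7

The digital root of n equals n mod 9 (or 9 when 9 | n), so we need 4^155 mod 9.
4^155 ≡ 7 (mod 9), so the digital root is 7.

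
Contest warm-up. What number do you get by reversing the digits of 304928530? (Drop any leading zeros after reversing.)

35829403

Reversing 304928530 gives 35829403.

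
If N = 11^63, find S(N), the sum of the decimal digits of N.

251

11^63 = 405265062229627490533592012124531049044560130453775155955812256931
Sum of its 66 digits: 251.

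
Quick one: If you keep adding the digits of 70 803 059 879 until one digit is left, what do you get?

7+0+8+0+3+0+5+9+8+7+9 = 56
5+6 = 11
1+1 = 2

2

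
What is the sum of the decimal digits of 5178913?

5+1+7+8+9+1+3 = 34

34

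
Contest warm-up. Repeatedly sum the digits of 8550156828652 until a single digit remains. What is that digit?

7

8+5+5+0+1+5+6+8+2+8+6+5+2 = 61
6+1 = 7
(Equivalently, 8550156828652 mod 9 = 7.)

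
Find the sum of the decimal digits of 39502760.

32

3+9+5+0+2+7+6+0 = 32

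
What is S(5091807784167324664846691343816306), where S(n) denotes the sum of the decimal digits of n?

5+0+9+1+8+0+7+7+8+4+1+6+7+3+2+4+6+6+4+8+4+6+6+9+1+3+4+3+8+1+6+3+0+6 = 156

156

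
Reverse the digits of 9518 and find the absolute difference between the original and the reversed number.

1359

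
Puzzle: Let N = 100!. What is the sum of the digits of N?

648

100! = 93326215443944152681699238856266700490715968264381621468592963895217599993229915608941463976156518286253697920827223758251185210916864000000000000000000000000
Sum of its 158 digits: 648.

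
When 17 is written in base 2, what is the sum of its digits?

2

17 in base 2 is 10001.
Digit sum: 1+0+0+0+1 = 2.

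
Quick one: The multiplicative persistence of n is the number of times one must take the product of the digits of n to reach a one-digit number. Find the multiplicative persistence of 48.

2

48 → 32 → 6 (2 steps)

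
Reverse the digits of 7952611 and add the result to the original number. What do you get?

9115208

Reverse of 7952611 is 1162597.
7952611 + 1162597 = 9115208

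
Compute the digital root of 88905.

3

8+8+9+0+5 = 30
3+0 = 3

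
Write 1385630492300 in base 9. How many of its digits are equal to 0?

1

1385630492300 in base 9 is 4813488204558.
The digit 0 appears 1 time.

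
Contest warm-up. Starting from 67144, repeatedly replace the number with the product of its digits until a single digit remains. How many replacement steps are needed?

67144 → 672 → 84 → 32 → 6 (4 steps)

4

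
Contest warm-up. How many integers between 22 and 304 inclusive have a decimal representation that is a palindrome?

29

The integers in [22, 304] that have a decimal representation that is a palindrome: 22, 33, 44, 55, 66, 77, …, 292, 303.
29 qualify.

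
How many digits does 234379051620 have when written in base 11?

234379051620 in base 11 is 9044395655A, which has 11 digits.

11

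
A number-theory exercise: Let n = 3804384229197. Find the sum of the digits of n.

60

3+8+0+4+3+8+4+2+2+9+1+9+7 = 60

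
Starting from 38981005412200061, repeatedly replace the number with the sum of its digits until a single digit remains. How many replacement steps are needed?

2

38981005412200061 → 50 → 5 (2 steps)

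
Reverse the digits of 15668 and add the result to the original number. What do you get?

Reverse of 15668 is 86651.
15668 + 86651 = 102319

102319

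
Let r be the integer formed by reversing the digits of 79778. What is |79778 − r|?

8019

Reverse of 79778 is 87797.
|79778 − 87797| = 8019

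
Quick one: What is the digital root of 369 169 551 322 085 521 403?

8

3+6+9+1+6+9+5+5+1+3+2+2+0+8+5+5+2+1+4+0+3 = 80
8+0 = 8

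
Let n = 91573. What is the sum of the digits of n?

25

9+1+5+7+3 = 25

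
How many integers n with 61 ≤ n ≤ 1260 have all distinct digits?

768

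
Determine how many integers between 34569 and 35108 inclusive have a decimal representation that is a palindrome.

The integers in [34569, 35108] that have a decimal representation that is a palindrome: 34643, 34743, 34843, 34943, 35053.
5 qualify.

5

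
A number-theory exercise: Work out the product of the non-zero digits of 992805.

9×9×2×8×5 = 6480

6480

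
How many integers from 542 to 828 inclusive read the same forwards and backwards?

The integers in [542, 828] that read the same forwards and backwards: 545, 555, 565, 575, 585, 595, …, 818, 828.
29 qualify.

29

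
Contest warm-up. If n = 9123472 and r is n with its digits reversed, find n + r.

11866691

Reverse of 9123472 is 2743219.
9123472 + 2743219 = 11866691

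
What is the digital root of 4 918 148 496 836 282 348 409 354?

4+9+1+8+1+4+8+4+9+6+8+3+6+2+8+2+3+4+8+4+0+9+3+5+4 = 123
1+2+3 = 6
(Equivalently, 4 918 148 496 836 282 348 409 354 mod 9 = 6.)

6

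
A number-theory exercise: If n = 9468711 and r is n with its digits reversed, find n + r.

Reverse of 9468711 is 1178649.
9468711 + 1178649 = 10647360

10647360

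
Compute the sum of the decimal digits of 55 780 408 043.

5+5+7+8+0+4+0+8+0+4+3 = 44

44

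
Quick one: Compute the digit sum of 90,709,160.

32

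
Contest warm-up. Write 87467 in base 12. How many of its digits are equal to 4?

2

87467 in base 12 is 4274B.
The digit 4 appears 2 times.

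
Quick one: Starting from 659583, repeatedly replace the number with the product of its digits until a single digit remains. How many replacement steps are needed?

659583 → 32400 → 0 (2 steps)

2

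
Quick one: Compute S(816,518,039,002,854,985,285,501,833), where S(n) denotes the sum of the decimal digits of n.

117

8+1+6+5+1+8+0+3+9+0+0+2+8+5+4+9+8+5+2+8+5+5+0+1+8+3+3 = 117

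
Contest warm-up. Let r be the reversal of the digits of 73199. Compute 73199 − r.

Reverse of 73199 is 99137.
73199 − 99137 = -25938

-25938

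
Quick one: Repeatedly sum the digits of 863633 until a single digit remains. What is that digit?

2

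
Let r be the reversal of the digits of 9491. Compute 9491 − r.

Reverse of 9491 is 1949.
9491 − 1949 = 7542

7542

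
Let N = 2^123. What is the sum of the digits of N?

170

2^123 = 10633823966279326983230456482242756608
Sum of its 38 digits: 170.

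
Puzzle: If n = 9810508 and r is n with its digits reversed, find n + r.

Reverse of 9810508 is 8050189.
9810508 + 8050189 = 17860697

17860697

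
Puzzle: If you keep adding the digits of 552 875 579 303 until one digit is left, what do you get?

5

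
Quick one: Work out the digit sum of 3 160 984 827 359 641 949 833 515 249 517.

3+1+6+0+9+8+4+8+2+7+3+5+9+6+4+1+9+4+9+8+3+3+5+1+5+2+4+9+5+1+7 = 151

151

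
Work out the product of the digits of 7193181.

7×1×9×3×1×8×1 = 1512

1512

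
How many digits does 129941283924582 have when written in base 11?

14

129941283924582 in base 11 is 38448875238769, which has 14 digits.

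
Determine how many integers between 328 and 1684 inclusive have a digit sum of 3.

The integers in [328, 1684] that have a digit sum of 3: 1002, 1011, 1020, 1101, 1110, 1200.
6 qualify.

6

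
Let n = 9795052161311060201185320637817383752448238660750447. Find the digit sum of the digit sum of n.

First digit sum: 206.
2+0+6 = 8.

8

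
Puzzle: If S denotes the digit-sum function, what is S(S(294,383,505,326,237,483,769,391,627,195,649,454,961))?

10

First digit sum: 190.
1+9+0 = 10.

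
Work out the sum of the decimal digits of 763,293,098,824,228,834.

88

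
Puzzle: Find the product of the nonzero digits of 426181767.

4×2×6×1×8×1×7×6×7 = 112896

112896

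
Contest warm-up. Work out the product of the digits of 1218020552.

1×2×1×8×0×2×0×5×5×2 = 0

0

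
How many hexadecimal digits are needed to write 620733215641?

10

620733215641 in base 16 is 9086953399, which has 10 digits.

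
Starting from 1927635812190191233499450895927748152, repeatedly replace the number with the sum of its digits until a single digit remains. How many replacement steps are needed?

1927635812190191233499450895927748152 → 171 → 9 (2 steps)

2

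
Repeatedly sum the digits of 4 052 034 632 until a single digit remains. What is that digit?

2

4+0+5+2+0+3+4+6+3+2 = 29
2+9 = 11
1+1 = 2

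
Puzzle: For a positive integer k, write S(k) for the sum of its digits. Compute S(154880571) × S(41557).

858

S(154880571) = 1+5+4+8+8+0+5+7+1 = 39.
S(41557) = 4+1+5+5+7 = 22.
39 · 22 = 858.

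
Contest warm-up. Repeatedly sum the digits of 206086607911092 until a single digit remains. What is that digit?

2+0+6+0+8+6+6+0+7+9+1+1+0+9+2 = 57
5+7 = 12
1+2 = 3

3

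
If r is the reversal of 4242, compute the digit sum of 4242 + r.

24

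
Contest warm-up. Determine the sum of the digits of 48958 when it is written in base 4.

19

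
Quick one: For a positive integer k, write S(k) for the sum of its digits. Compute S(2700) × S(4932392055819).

S(2700) = 2+7+0+0 = 9.
S(4932392055819) = 4+9+3+2+3+9+2+0+5+5+8+1+9 = 60.
9 · 60 = 540.

540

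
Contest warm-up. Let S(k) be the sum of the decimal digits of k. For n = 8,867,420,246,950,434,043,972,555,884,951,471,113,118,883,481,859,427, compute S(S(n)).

First digit sum: 241.
2+4+1 = 7.

7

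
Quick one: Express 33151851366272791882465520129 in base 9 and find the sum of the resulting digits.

121

33151851366272791882465520129 in base 9 is 703100447285048177723343473665.
Digit sum: 7+0+3+1+0+0+4+4+7+2+8+5+0+4+8+1+7+7+7+2+3+3+4+3+4+7+3+6+6+5 = 121.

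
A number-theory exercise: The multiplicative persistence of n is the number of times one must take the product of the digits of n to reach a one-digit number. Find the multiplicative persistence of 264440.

1

264440 → 0 (1 step)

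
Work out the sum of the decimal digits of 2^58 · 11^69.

407

2^58 · 11^69 = 206935511293610918513241618549546112219893829776667803064260818856047437469860586275733504
Sum of its 90 digits: 407.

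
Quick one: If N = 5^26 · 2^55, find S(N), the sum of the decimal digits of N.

41

5^26 · 2^55 = 53687091200000000000000000000000000
Sum of its 35 digits: 41.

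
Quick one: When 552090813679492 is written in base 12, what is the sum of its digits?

552090813679492 in base 12 is 51B06A94541144.
Digit sum: 5+1+11+0+6+10+9+4+5+4+1+1+4+4 = 65.

65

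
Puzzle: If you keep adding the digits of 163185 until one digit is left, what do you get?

1+6+3+1+8+5 = 24
2+4 = 6

6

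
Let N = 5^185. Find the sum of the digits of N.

560

5^185 = 2039157646249538914596966909142671111156613830646552046174573892334288513936714446007155039641833838004458812065422534942626953125
Sum of its 130 digits: 560.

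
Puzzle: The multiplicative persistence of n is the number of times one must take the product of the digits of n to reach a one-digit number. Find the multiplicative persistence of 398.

3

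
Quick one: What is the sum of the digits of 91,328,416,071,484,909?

76

9+1+3+2+8+4+1+6+0+7+1+4+8+4+9+0+9 = 76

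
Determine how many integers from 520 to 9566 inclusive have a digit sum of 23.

447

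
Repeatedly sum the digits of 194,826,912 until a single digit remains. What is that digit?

6

1+9+4+8+2+6+9+1+2 = 42
4+2 = 6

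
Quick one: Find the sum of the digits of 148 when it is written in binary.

148 in base 2 is 10010100.
Digit sum: 1+0+0+1+0+1+0+0 = 3.

3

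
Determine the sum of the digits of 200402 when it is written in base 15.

34

200402 in base 15 is 3E5A2.
Digit sum: 3+14+5+10+2 = 34.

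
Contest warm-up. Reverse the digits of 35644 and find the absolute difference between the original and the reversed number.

Reverse of 35644 is 44653.
|35644 − 44653| = 9009

9009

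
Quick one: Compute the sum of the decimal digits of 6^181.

6^181 = 700448677171674471768320296748015289799620790294994890342678058393021141581697847509634684321770210237669320490424183000811594503668845510656
Sum of its 141 digits: 630.

630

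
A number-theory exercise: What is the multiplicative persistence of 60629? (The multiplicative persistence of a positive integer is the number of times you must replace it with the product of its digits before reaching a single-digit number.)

60629 → 0 (1 step)

1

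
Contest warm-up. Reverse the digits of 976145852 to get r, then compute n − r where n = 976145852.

Reverse of 976145852 is 258541679.
976145852 − 258541679 = 717604173

717604173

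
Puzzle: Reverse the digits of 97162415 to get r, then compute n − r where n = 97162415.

Reverse of 97162415 is 51426179.
97162415 − 51426179 = 45736236

45736236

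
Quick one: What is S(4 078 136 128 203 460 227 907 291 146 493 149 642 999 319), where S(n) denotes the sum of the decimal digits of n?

4+0+7+8+1+3+6+1+2+8+2+0+3+4+6+0+2+2+7+9+0+7+2+9+1+1+4+6+4+9+3+1+4+9+6+4+2+9+9+9+3+1+9 = 187

187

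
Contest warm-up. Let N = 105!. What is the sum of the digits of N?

105! = 1081396758240290900504101305800329649720646107774902579144176636573226531909905153326984536526808240339776398934872029657993872907813436816097280000000000000000000000000
Sum of its 169 digits: 648.

648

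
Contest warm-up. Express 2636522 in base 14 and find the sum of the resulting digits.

44

2636522 in base 14 is 4C8B90.
Digit sum: 4+12+8+11+9+0 = 44.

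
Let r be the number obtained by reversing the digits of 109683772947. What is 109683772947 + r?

Reverse of 109683772947 is 749277386901.
109683772947 + 749277386901 = 858961159848

858961159848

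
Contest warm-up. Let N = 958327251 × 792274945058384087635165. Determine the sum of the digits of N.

150

958327251 × 792274945058384087635165 = 759258670133977257205550765381415
Sum of its 33 digits: 150.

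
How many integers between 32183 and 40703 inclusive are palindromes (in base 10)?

85

The integers in [32183, 40703] that are palindromes (in base 10): 32223, 32323, 32423, 32523, 32623, 32723, …, 40504, 40604.
85 qualify.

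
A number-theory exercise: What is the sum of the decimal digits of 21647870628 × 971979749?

21647870628 × 971979749 = 21041291859387912372
Sum of its 20 digits: 84.

84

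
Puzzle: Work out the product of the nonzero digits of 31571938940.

816480

3×1×5×7×1×9×3×8×9×4 = 816480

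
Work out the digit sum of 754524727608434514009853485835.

7+5+4+5+2+4+7+2+7+6+0+8+4+3+4+5+1+4+0+0+9+8+5+3+4+8+5+8+3+5 = 136

136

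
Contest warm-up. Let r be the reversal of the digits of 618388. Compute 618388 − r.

Reverse of 618388 is 883816.
618388 − 883816 = -265428

-265428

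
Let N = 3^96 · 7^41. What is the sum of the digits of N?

3^96 · 7^41 = 283569876250334225169993794576021794078597778209202003075265381160680400755842247
Sum of its 81 digits: 360.

360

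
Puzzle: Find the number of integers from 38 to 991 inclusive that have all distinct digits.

The integers in [38, 991] that have all distinct digits: 38, 39, 40, 41, 42, 43, …, 986, 987.
704 qualify.

704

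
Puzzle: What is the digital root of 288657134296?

2+8+8+6+5+7+1+3+4+2+9+6 = 61
6+1 = 7

7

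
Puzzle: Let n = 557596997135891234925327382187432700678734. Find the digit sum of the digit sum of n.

First digit sum: 206.
2+0+6 = 8.

8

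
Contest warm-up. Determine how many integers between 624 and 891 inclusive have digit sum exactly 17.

The integers in [624, 891] that have digit sum exactly 17: 629, 638, 647, 656, 665, 674, …, 881, 890.
27 qualify.

27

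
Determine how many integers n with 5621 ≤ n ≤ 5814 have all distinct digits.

108

The integers in [5621, 5814] that have all distinct digits: 5621, 5623, 5624, 5627, 5628, 5629, …, 5813, 5814.
108 qualify.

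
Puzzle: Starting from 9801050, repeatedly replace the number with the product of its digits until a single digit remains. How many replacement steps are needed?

1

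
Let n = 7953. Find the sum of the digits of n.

24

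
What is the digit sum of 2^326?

445

2^326 = 136703170298938245273281389194851335334573089430825777276610662900622062449960995201469573563940864
Sum of its 99 digits: 445.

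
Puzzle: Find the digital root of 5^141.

8

The digital root of n equals n mod 9 (or 9 when 9 | n), so we need 5^141 mod 9.
5^141 ≡ 8 (mod 9), so the digital root is 8.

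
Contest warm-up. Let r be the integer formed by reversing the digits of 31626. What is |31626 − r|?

Reverse of 31626 is 62613.
|31626 − 62613| = 30987

30987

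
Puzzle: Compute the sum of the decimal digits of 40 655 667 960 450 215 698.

94

4+0+6+5+5+6+6+7+9+6+0+4+5+0+2+1+5+6+9+8 = 94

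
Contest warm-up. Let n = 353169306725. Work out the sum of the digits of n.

50

3+5+3+1+6+9+3+0+6+7+2+5 = 50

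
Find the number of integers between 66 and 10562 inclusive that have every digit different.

5359

The integers in [66, 10562] that have every digit different: 67, 68, 69, 70, 71, 72, …, 10549, 10562.
5359 qualify.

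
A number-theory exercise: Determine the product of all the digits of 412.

8

4×1×2 = 8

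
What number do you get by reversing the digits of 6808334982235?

Reversing 6808334982235 gives 5322894338086.

5322894338086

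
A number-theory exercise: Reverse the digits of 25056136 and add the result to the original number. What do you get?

Reverse of 25056136 is 63165052.
25056136 + 63165052 = 88221188

88221188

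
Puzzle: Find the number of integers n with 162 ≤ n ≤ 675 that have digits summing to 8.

26

The integers in [162, 675] that have digits summing to 8: 170, 206, 215, 224, 233, 242, …, 611, 620.
26 qualify.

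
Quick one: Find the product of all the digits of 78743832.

225792

7×8×7×4×3×8×3×2 = 225792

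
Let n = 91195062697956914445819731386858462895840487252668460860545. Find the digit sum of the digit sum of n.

First digit sum: 301.
3+0+1 = 4.

4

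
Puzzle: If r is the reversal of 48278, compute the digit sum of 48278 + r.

Reversal of 48278 is 87284; 48278 + 87284 = 135562.
Digit sum of 135562: 1+3+5+5+6+2 = 22.

22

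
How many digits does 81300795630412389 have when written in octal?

81300795630412389 in base 8 is 4406552222340361145, which has 19 digits.

19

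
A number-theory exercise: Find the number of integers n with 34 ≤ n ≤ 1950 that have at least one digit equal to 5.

526

The integers in [34, 1950] that have at least one digit equal to 5: 35, 45, 50, 51, 52, 53, …, 1945, 1950.
526 qualify.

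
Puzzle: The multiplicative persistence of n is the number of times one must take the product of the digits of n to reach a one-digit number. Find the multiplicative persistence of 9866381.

2

9866381 → 62208 → 0 (2 steps)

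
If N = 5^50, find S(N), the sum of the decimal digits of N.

5^50 = 88817841970012523233890533447265625
Sum of its 35 digits: 151.

151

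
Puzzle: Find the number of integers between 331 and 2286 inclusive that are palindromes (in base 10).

80

The integers in [331, 2286] that are palindromes (in base 10): 333, 343, 353, 363, 373, 383, …, 2112, 2222.
80 qualify.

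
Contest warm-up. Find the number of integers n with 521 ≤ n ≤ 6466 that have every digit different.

3122

The integers in [521, 6466] that have every digit different: 521, 523, 524, 526, 527, 528, …, 6458, 6459.
3122 qualify.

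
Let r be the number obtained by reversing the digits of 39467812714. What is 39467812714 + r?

Reverse of 39467812714 is 41721876493.
39467812714 + 41721876493 = 81189689207

81189689207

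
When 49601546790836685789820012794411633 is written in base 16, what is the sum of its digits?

49601546790836685789820012794411633 in base 16 is 98D8B89A2059EC43D390FC22EFA71.
Digit sum: 9+8+13+8+11+8+9+10+2+0+5+9+14+12+4+3+13+3+9+0+15+12+2+2+14+15+10+7+1 = 228.

228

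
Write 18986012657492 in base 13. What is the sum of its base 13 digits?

18986012657492 in base 13 is A794B121B68A.
Digit sum: 10+7+9+4+11+1+2+1+11+6+8+10 = 80.

80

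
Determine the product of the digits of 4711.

4×7×1×1 = 28

28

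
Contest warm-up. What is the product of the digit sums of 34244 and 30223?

S(34244) = 3+4+2+4+4 = 17.
S(30223) = 3+0+2+2+3 = 10.
17 · 10 = 170.

170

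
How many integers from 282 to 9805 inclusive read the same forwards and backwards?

The integers in [282, 9805] that read the same forwards and backwards: 282, 292, 303, 313, 323, 333, …, 9669, 9779.
160 qualify.

160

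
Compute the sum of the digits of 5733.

18

5+7+3+3 = 18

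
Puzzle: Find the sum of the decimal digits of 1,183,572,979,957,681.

88

1+1+8+3+5+7+2+9+7+9+9+5+7+6+8+1 = 88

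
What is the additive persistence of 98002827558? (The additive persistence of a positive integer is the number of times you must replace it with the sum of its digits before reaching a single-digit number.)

98002827558 → 54 → 9 (2 steps)

2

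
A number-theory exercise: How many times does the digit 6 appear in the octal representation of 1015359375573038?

4

1015359375573038 in base 8 is 34667330671500056.
The digit 6 appears 4 times.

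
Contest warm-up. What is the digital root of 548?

8

5+4+8 = 17
1+7 = 8
(Equivalently, 548 mod 9 = 8.)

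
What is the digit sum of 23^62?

376

23^62 = 2673781001490041309406973405603767976853455333058605705774088082159330990894338162929
Sum of its 85 digits: 376.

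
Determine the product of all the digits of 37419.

3×7×4×1×9 = 756

756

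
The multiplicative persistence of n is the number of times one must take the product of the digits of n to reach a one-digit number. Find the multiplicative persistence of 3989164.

3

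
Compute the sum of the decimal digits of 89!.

89! = 16507955160908461081216919262453619309839666236496541854913520707833171034378509739399912570787600662729080382999756800000000000000000000
Sum of its 137 digits: 549.

549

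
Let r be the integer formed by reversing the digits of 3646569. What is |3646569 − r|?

6009894

Reverse of 3646569 is 9656463.
|3646569 − 9656463| = 6009894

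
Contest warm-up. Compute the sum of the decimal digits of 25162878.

39

2+5+1+6+2+8+7+8 = 39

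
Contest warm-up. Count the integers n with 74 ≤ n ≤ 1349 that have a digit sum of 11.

97

The integers in [74, 1349] that have a digit sum of 11: 74, 83, 92, 119, 128, 137, …, 1334, 1343.
97 qualify.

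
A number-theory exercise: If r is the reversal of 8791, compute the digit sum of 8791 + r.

Reversal of 8791 is 1978; 8791 + 1978 = 10769.
Digit sum of 10769: 1+0+7+6+9 = 23.

23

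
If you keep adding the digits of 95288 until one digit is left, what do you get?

5

9+5+2+8+8 = 32
3+2 = 5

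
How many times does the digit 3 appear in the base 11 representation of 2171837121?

2171837121 in base 11 is A14A44413.
The digit 3 appears 1 time.

1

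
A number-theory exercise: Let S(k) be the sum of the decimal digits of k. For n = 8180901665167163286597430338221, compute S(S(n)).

5

First digit sum: 131.
1+3+1 = 5.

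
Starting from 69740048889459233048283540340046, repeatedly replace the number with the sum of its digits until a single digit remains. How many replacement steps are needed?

2

69740048889459233048283540340046 → 140 → 5 (2 steps)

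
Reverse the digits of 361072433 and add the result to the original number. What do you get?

Reverse of 361072433 is 334270163.
361072433 + 334270163 = 695342596

695342596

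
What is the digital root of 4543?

7

4+5+4+3 = 16
1+6 = 7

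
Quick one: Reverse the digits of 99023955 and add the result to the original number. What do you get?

154956054

Reverse of 99023955 is 55932099.
99023955 + 55932099 = 154956054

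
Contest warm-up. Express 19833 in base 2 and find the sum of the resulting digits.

9

19833 in base 2 is 100110101111001.
Digit sum: 1+0+0+1+1+0+1+0+1+1+1+1+0+0+1 = 9.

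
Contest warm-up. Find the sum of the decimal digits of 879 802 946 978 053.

85

8+7+9+8+0+2+9+4+6+9+7+8+0+5+3 = 85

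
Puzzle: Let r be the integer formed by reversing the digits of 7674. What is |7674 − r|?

2907

Reverse of 7674 is 4767.
|7674 − 4767| = 2907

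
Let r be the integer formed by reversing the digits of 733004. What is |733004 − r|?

Reverse of 733004 is 400337.
|733004 − 400337| = 332667

332667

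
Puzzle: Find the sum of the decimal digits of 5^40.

5^40 = 9094947017729282379150390625
Sum of its 28 digits: 130.

130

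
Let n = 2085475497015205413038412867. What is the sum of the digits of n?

2+0+8+5+4+7+5+4+9+7+0+1+5+2+0+5+4+1+3+0+3+8+4+1+2+8+6+7 = 111

111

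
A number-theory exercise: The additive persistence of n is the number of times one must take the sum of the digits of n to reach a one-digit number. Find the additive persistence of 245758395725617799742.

245758395725617799742 → 114 → 6 (2 steps)

2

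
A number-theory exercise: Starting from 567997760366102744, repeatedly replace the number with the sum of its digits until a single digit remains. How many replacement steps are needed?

567997760366102744 → 89 → 17 → 8 (3 steps)

3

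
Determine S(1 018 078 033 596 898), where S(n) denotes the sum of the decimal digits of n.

1+0+1+8+0+7+8+0+3+3+5+9+6+8+9+8 = 76

76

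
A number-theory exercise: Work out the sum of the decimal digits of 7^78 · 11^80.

733

7^78 · 11^80 = 169457944342190350299726975993243913528621576389453732099483672722924258246590699093384942679537271694993211250316746718821892388447229518261297157649
Sum of its 150 digits: 733.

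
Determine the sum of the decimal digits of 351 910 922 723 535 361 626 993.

102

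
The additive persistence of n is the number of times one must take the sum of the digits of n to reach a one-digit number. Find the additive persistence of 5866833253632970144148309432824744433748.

5866833253632970144148309432824744433748 → 177 → 15 → 6 (3 steps)

3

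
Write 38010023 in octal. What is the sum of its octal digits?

37

38010023 in base 8 is 220776247.
Digit sum: 2+2+0+7+7+6+2+4+7 = 37.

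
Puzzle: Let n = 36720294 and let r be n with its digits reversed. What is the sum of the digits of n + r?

Reversal of 36720294 is 49202763; 36720294 + 49202763 = 85923057.
Digit sum of 85923057: 8+5+9+2+3+0+5+7 = 39.

39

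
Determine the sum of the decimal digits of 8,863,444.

8+8+6+3+4+4+4 = 37

37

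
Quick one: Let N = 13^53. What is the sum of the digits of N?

241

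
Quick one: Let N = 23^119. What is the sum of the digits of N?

23^119 = 1110740189565579131944210652315537649723157607317739477304519853524797033479771208755529164034787423430128433557316507489251210527813631273472823767216646019520487
Sum of its 163 digits: 695.

695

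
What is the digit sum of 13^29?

133

13^29 = 201538126434611150798503956371773
Sum of its 33 digits: 133.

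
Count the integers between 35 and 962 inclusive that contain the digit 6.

The integers in [35, 962] that contain the digit 6: 36, 46, 56, 60, 61, 62, …, 961, 962.
258 qualify.

258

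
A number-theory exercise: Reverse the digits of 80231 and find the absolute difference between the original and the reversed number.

67023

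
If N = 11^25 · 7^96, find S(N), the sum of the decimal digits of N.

461

11^25 · 7^96 = 145958358444737371429320210769673748082939750169285144311330670350372484219812315534531293398434932670047851
Sum of its 108 digits: 461.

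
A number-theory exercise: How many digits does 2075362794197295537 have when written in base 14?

2075362794197295537 in base 14 is D4AA63D2A4527D3B, which has 16 digits.

16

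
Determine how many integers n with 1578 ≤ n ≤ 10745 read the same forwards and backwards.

92

The integers in [1578, 10745] that read the same forwards and backwards: 1661, 1771, 1881, 1991, 2002, 2112, …, 10601, 10701.
92 qualify.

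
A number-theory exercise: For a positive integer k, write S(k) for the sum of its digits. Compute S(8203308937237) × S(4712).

S(8203308937237) = 8+2+0+3+3+0+8+9+3+7+2+3+7 = 55.
S(4712) = 4+7+1+2 = 14.
55 · 14 = 770.

770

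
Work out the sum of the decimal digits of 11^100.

439

11^100 = 137806123398222701841183371720896367762643312000384664331464775521549852095523076769401159497458526446001
Sum of its 105 digits: 439.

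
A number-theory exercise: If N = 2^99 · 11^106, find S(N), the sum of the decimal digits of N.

2^99 · 11^106 = 154737008867920382306592555309117178479689390503921451360554743471706486417552737556069256807595043047201440198932534627985864876158739283968
Sum of its 141 digits: 659.

659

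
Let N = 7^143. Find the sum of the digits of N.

508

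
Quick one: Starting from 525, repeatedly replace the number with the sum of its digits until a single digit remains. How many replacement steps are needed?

2

525 → 12 → 3 (2 steps)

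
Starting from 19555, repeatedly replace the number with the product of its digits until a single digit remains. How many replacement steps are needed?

19555 → 1125 → 10 → 0 (3 steps)

3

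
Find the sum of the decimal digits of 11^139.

641

11^139 = 5670002325217957396258282812671713444868053858812175750811496601630462174655445733557105920797699326519891538336121983348434678610919020343409491
Sum of its 145 digits: 641.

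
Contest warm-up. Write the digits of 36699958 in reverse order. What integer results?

Reversing 36699958 gives 85999663.

85999663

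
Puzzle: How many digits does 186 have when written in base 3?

5

186 in base 3 is 20220, which has 5 digits.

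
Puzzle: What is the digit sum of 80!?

450

80! = 71569457046263802294811533723186532165584657342365752577109445058227039255480148842668944867280814080000000000000000000
Sum of its 119 digits: 450.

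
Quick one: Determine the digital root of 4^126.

The digital root of n equals n mod 9 (or 9 when 9 | n), so we need 4^126 mod 9.
4^126 ≡ 1 (mod 9), so the digital root is 1.

1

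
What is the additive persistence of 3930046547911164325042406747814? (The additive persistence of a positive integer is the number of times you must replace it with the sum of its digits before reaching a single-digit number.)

2

3930046547911164325042406747814 → 120 → 3 (2 steps)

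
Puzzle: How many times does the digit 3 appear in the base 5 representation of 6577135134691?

7

6577135134691 in base 5 is 1330224433043302231.
The digit 3 appears 7 times.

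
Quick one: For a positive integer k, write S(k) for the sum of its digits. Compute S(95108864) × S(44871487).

1763

S(95108864) = 9+5+1+0+8+8+6+4 = 41.
S(44871487) = 4+4+8+7+1+4+8+7 = 43.
41 · 43 = 1763.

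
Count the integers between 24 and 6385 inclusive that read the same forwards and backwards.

151

The integers in [24, 6385] that read the same forwards and backwards: 33, 44, 55, 66, 77, 88, …, 6226, 6336.
151 qualify.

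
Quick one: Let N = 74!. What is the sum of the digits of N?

74! = 330788544151938641225953028221253782145683251820934971170611926835411235700971565459250872320000000000000000
Sum of its 108 digits: 378.

378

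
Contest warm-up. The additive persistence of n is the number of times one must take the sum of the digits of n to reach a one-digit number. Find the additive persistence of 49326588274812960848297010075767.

3

49326588274812960848297010075767 → 155 → 11 → 2 (3 steps)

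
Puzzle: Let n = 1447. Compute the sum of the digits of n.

16

1+4+4+7 = 16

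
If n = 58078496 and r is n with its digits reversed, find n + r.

127565581

Reverse of 58078496 is 69487085.
58078496 + 69487085 = 127565581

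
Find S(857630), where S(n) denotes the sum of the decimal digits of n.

8+5+7+6+3+0 = 29

29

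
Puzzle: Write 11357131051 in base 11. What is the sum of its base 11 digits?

11357131051 in base 11 is 48A8893722.
Digit sum: 4+8+10+8+8+9+3+7+2+2 = 61.

61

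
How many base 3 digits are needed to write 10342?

10342 in base 3 is 112012001, which has 9 digits.

9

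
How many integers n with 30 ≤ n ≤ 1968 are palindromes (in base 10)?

The integers in [30, 1968] that are palindromes (in base 10): 33, 44, 55, 66, 77, 88, …, 1771, 1881.
106 qualify.

106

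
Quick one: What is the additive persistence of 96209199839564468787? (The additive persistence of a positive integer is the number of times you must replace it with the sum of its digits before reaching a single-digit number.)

2

96209199839564468787 → 120 → 3 (2 steps)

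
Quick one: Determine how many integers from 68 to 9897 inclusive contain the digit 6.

The integers in [68, 9897] that contain the digit 6: 68, 69, 76, 86, 96, 106, …, 9886, 9896.
3406 qualify.

3406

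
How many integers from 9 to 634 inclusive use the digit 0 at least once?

The integers in [9, 634] that use the digit 0 at least once: 10, 20, 30, 40, 50, 60, …, 620, 630.
117 qualify.

117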